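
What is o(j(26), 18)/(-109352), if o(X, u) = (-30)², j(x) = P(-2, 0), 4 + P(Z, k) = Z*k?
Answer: -225/27338 ≈ -0.0082303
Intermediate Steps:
P(Z, k) = -4 + Z*k
j(x) = -4 (j(x) = -4 - 2*0 = -4 + 0 = -4)
o(X, u) = 900
o(j(26), 18)/(-109352) = 900/(-109352) = 900*(-1/109352) = -225/27338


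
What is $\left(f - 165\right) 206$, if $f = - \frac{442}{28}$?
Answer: $- \frac{260693}{7} \approx -37242.0$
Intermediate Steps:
$f = - \frac{221}{14}$ ($f = - \frac{442}{28} = \left(-1\right) \frac{221}{14} = - \frac{221}{14} \approx -15.786$)
$\left(f - 165\right) 206 = \left(- \frac{221}{14} - 165\right) 206 = \left(- \frac{2531}{14}\right) 206 = - \frac{260693}{7}$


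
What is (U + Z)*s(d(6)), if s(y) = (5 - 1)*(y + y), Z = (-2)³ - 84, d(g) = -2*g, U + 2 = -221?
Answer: 30240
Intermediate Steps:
U = -223 (U = -2 - 221 = -223)
Z = -92 (Z = -8 - 84 = -92)
s(y) = 8*y (s(y) = 4*(2*y) = 8*y)
(U + Z)*s(d(6)) = (-223 - 92)*(8*(-2*6)) = -2520*(-12) = -315*(-96) = 30240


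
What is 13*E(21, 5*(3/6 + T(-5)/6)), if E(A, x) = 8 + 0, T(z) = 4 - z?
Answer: 104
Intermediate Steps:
E(A, x) = 8
13*E(21, 5*(3/6 + T(-5)/6)) = 13*8 = 104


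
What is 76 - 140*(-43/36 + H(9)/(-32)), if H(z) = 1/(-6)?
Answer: 34919/144 ≈ 242.49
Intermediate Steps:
H(z) = -1/6
76 - 140*(-43/36 + H(9)/(-32)) = 76 - 140*(-43/36 - 1/6/(-32)) = 76 - 140*(-43*1/36 - 1/6*(-1/32)) = 76 - 140*(-43/36 + 1/192) = 76 - 140*(-685/576) = 76 + 23975/144 = 34919/144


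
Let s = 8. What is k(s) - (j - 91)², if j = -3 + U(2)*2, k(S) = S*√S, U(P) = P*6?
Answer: -4900 + 16*√2 ≈ -4877.4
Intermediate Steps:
U(P) = 6*P
k(S) = S^(3/2)
j = 21 (j = -3 + (6*2)*2 = -3 + 12*2 = -3 + 24 = 21)
k(s) - (j - 91)² = 8^(3/2) - (21 - 91)² = 16*√2 - 1*(-70)² = 16*√2 - 1*4900 = 16*√2 - 4900 = -4900 + 16*√2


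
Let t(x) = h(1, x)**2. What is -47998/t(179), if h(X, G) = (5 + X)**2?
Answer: -23999/648 ≈ -37.036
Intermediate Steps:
t(x) = 1296 (t(x) = ((5 + 1)**2)**2 = (6**2)**2 = 36**2 = 1296)
-47998/t(179) = -47998/1296 = -47998*1/1296 = -23999/648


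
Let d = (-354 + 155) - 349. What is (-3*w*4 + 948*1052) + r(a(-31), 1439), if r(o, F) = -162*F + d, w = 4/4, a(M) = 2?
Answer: 763618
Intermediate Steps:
d = -548 (d = -199 - 349 = -548)
w = 1 (w = 4*(¼) = 1)
r(o, F) = -548 - 162*F (r(o, F) = -162*F - 548 = -548 - 162*F)
(-3*w*4 + 948*1052) + r(a(-31), 1439) = (-3*1*4 + 948*1052) + (-548 - 162*1439) = (-3*4 + 997296) + (-548 - 233118) = (-12 + 997296) - 233666 = 997284 - 233666 = 763618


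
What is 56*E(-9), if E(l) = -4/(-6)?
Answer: 112/3 ≈ 37.333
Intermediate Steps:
E(l) = ⅔ (E(l) = -4*(-⅙) = ⅔)
56*E(-9) = 56*(⅔) = 112/3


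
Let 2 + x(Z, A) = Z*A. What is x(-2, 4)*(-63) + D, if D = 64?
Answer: 694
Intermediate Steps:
x(Z, A) = -2 + A*Z (x(Z, A) = -2 + Z*A = -2 + A*Z)
x(-2, 4)*(-63) + D = (-2 + 4*(-2))*(-63) + 64 = (-2 - 8)*(-63) + 64 = -10*(-63) + 64 = 630 + 64 = 694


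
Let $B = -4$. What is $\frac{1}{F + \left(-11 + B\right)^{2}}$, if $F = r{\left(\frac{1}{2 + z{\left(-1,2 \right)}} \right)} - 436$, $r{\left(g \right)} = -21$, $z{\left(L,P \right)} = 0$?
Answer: $- \frac{1}{232} \approx -0.0043103$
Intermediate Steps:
$F = -457$ ($F = -21 - 436 = -457$)
$\frac{1}{F + \left(-11 + B\right)^{2}} = \frac{1}{-457 + \left(-11 - 4\right)^{2}} = \frac{1}{-457 + \left(-15\right)^{2}} = \frac{1}{-457 + 225} = \frac{1}{-232} = - \frac{1}{232}$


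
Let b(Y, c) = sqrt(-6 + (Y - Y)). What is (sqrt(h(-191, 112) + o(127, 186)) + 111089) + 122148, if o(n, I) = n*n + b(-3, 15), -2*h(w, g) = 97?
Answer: 233237 + sqrt(64322 + 4*I*sqrt(6))/2 ≈ 2.3336e+5 + 0.0096582*I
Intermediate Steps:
h(w, g) = -97/2 (h(w, g) = -1/2*97 = -97/2)
b(Y, c) = I*sqrt(6) (b(Y, c) = sqrt(-6 + 0) = sqrt(-6) = I*sqrt(6))
o(n, I) = n**2 + I*sqrt(6) (o(n, I) = n*n + I*sqrt(6) = n**2 + I*sqrt(6))
(sqrt(h(-191, 112) + o(127, 186)) + 111089) + 122148 = (sqrt(-97/2 + (127**2 + I*sqrt(6))) + 111089) + 122148 = (sqrt(-97/2 + (16129 + I*sqrt(6))) + 111089) + 122148 = (sqrt(32161/2 + I*sqrt(6)) + 111089) + 122148 = (111089 + sqrt(32161/2 + I*sqrt(6))) + 122148 = 233237 + sqrt(32161/2 + I*sqrt(6))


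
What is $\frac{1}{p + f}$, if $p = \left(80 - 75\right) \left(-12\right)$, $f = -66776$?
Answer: $- \frac{1}{66836} \approx -1.4962 \cdot 10^{-5}$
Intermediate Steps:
$p = -60$ ($p = 5 \left(-12\right) = -60$)
$\frac{1}{p + f} = \frac{1}{-60 - 66776} = \frac{1}{-66836} = - \frac{1}{66836}$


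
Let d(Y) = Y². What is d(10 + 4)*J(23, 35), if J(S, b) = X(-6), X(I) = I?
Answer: -1176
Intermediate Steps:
J(S, b) = -6
d(10 + 4)*J(23, 35) = (10 + 4)²*(-6) = 14²*(-6) = 196*(-6) = -1176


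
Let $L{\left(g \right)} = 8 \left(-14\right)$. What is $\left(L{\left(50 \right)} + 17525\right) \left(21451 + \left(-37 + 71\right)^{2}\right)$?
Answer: $393655691$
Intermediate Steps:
$L{\left(g \right)} = -112$
$\left(L{\left(50 \right)} + 17525\right) \left(21451 + \left(-37 + 71\right)^{2}\right) = \left(-112 + 17525\right) \left(21451 + \left(-37 + 71\right)^{2}\right) = 17413 \left(21451 + 34^{2}\right) = 17413 \left(21451 + 1156\right) = 17413 \cdot 22607 = 393655691$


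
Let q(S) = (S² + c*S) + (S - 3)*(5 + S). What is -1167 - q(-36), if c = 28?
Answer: -2664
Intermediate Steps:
q(S) = S² + 28*S + (-3 + S)*(5 + S) (q(S) = (S² + 28*S) + (S - 3)*(5 + S) = (S² + 28*S) + (-3 + S)*(5 + S) = S² + 28*S + (-3 + S)*(5 + S))
-1167 - q(-36) = -1167 - (-15 + 2*(-36)² + 30*(-36)) = -1167 - (-15 + 2*1296 - 1080) = -1167 - (-15 + 2592 - 1080) = -1167 - 1*1497 = -1167 - 1497 = -2664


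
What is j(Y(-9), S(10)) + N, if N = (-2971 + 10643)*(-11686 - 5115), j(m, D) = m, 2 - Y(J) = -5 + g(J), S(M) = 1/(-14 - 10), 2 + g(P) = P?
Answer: -128897254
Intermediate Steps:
g(P) = -2 + P
S(M) = -1/24 (S(M) = 1/(-24) = -1/24)
Y(J) = 9 - J (Y(J) = 2 - (-5 + (-2 + J)) = 2 - (-7 + J) = 2 + (7 - J) = 9 - J)
N = -128897272 (N = 7672*(-16801) = -128897272)
j(Y(-9), S(10)) + N = (9 - 1*(-9)) - 128897272 = (9 + 9) - 128897272 = 18 - 128897272 = -128897254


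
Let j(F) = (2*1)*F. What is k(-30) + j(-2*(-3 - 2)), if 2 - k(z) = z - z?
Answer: 22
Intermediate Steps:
j(F) = 2*F
k(z) = 2 (k(z) = 2 - (z - z) = 2 - 1*0 = 2 + 0 = 2)
k(-30) + j(-2*(-3 - 2)) = 2 + 2*(-2*(-3 - 2)) = 2 + 2*(-2*(-5)) = 2 + 2*10 = 2 + 20 = 22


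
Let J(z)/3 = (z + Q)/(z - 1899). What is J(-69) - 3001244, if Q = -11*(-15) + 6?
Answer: -984408083/328 ≈ -3.0012e+6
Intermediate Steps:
Q = 171 (Q = 165 + 6 = 171)
J(z) = 3*(171 + z)/(-1899 + z) (J(z) = 3*((z + 171)/(z - 1899)) = 3*((171 + z)/(-1899 + z)) = 3*(171 + z)/(-1899 + z))
J(-69) - 3001244 = 3*(171 - 69)/(-1899 - 69) - 3001244 = 3*102/(-1968) - 3001244 = 3*(-1/1968)*102 - 3001244 = -51/328 - 3001244 = -984408083/328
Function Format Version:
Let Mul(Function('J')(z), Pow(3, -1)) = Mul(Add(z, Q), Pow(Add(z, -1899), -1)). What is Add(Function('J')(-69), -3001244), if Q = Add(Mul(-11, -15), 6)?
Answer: Rational(-984408083, 328) ≈ -3.0012e+6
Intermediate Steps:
Q = 171 (Q = Add(165, 6) = 171)
Function('J')(z) = Mul(3, Pow(Add(-1899, z), -1), Add(171, z)) (Function('J')(z) = Mul(3, Mul(Add(z, 171), Pow(Add(z, -1899), -1))) = Mul(3, Mul(Add(171, z), Pow(Add(-1899, z), -1))) = Mul(3, Mul(Pow(Add(-1899, z), -1), Add(171, z))) = Mul(3, Pow(Add(-1899, z), -1), Add(171, z)))
Add(Function('J')(-69), -3001244) = Add(Mul(3, Pow(Add(-1899, -69), -1), Add(171, -69)), -3001244) = Add(Mul(3, Pow(-1968, -1), 102), -3001244) = Add(Mul(3, Rational(-1, 1968), 102), -3001244) = Add(Rational(-51, 328), -3001244) = Rational(-984408083, 328)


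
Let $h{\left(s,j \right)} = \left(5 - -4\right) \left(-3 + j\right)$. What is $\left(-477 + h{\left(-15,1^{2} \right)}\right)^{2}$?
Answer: $245025$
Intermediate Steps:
$h{\left(s,j \right)} = -27 + 9 j$ ($h{\left(s,j \right)} = \left(5 + 4\right) \left(-3 + j\right) = 9 \left(-3 + j\right) = -27 + 9 j$)
$\left(-477 + h{\left(-15,1^{2} \right)}\right)^{2} = \left(-477 - \left(27 - 9 \cdot 1^{2}\right)\right)^{2} = \left(-477 + \left(-27 + 9 \cdot 1\right)\right)^{2} = \left(-477 + \left(-27 + 9\right)\right)^{2} = \left(-477 - 18\right)^{2} = \left(-495\right)^{2} = 245025$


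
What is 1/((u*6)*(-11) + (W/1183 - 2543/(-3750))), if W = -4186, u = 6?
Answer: -48750/19444441 ≈ -0.0025071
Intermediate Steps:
1/((u*6)*(-11) + (W/1183 - 2543/(-3750))) = 1/((6*6)*(-11) + (-4186/1183 - 2543/(-3750))) = 1/(36*(-11) + (-4186*1/1183 - 2543*(-1/3750))) = 1/(-396 + (-46/13 + 2543/3750)) = 1/(-396 - 139441/48750) = 1/(-19444441/48750) = -48750/19444441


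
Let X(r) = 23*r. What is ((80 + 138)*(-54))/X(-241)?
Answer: 11772/5543 ≈ 2.1238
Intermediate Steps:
((80 + 138)*(-54))/X(-241) = ((80 + 138)*(-54))/((23*(-241))) = (218*(-54))/(-5543) = -11772*(-1/5543) = 11772/5543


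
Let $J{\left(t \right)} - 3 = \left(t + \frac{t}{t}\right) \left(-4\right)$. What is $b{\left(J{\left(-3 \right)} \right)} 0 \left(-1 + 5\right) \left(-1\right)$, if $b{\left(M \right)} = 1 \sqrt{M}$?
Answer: $0$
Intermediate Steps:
$J{\left(t \right)} = -1 - 4 t$ ($J{\left(t \right)} = 3 + \left(t + \frac{t}{t}\right) \left(-4\right) = 3 + \left(t + 1\right) \left(-4\right) = 3 + \left(1 + t\right) \left(-4\right) = 3 - \left(4 + 4 t\right) = -1 - 4 t$)
$b{\left(M \right)} = \sqrt{M}$
$b{\left(J{\left(-3 \right)} \right)} 0 \left(-1 + 5\right) \left(-1\right) = \sqrt{-1 - -12} \cdot 0 \left(-1 + 5\right) \left(-1\right) = \sqrt{-1 + 12} \cdot 0 \cdot 4 \left(-1\right) = \sqrt{11} \cdot 0 \left(-1\right) = 0 \left(-1\right) = 0$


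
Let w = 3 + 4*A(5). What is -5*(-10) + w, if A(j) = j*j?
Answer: 153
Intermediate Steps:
A(j) = j²
w = 103 (w = 3 + 4*5² = 3 + 4*25 = 3 + 100 = 103)
-5*(-10) + w = -5*(-10) + 103 = 50 + 103 = 153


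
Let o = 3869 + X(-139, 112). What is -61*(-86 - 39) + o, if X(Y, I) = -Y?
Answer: 11633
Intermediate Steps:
o = 4008 (o = 3869 - 1*(-139) = 3869 + 139 = 4008)
-61*(-86 - 39) + o = -61*(-86 - 39) + 4008 = -61*(-125) + 4008 = 7625 + 4008 = 11633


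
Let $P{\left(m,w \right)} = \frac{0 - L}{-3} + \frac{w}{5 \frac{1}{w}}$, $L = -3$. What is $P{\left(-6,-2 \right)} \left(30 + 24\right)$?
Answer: $- \frac{54}{5} \approx -10.8$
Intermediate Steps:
$P{\left(m,w \right)} = -1 + \frac{w^{2}}{5}$ ($P{\left(m,w \right)} = \frac{0 - -3}{-3} + \frac{w}{5 \frac{1}{w}} = \left(0 + 3\right) \left(- \frac{1}{3}\right) + w \frac{w}{5} = 3 \left(- \frac{1}{3}\right) + \frac{w^{2}}{5} = -1 + \frac{w^{2}}{5}$)
$P{\left(-6,-2 \right)} \left(30 + 24\right) = \left(-1 + \frac{\left(-2\right)^{2}}{5}\right) \left(30 + 24\right) = \left(-1 + \frac{1}{5} \cdot 4\right) 54 = \left(-1 + \frac{4}{5}\right) 54 = \left(- \frac{1}{5}\right) 54 = - \frac{54}{5}$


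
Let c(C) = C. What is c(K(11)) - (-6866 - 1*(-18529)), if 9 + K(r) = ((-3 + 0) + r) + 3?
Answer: -11661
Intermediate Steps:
K(r) = -9 + r (K(r) = -9 + (((-3 + 0) + r) + 3) = -9 + ((-3 + r) + 3) = -9 + r)
c(K(11)) - (-6866 - 1*(-18529)) = (-9 + 11) - (-6866 - 1*(-18529)) = 2 - (-6866 + 18529) = 2 - 1*11663 = 2 - 11663 = -11661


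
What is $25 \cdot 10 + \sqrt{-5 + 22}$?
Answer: $250 + \sqrt{17} \approx 254.12$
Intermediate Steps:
$25 \cdot 10 + \sqrt{-5 + 22} = 250 + \sqrt{17}$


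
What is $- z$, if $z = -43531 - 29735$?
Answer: $73266$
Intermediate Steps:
$z = -73266$ ($z = -43531 - 29735 = -73266$)
$- z = \left(-1\right) \left(-73266\right) = 73266$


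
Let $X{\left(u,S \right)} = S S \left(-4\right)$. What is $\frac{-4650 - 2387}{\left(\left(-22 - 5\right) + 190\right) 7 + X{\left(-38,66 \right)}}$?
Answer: $\frac{7037}{16283} \approx 0.43217$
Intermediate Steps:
$X{\left(u,S \right)} = - 4 S^{2}$ ($X{\left(u,S \right)} = S^{2} \left(-4\right) = - 4 S^{2}$)
$\frac{-4650 - 2387}{\left(\left(-22 - 5\right) + 190\right) 7 + X{\left(-38,66 \right)}} = \frac{-4650 - 2387}{\left(\left(-22 - 5\right) + 190\right) 7 - 4 \cdot 66^{2}} = - \frac{7037}{\left(\left(-22 - 5\right) + 190\right) 7 - 17424} = - \frac{7037}{\left(-27 + 190\right) 7 - 17424} = - \frac{7037}{163 \cdot 7 - 17424} = - \frac{7037}{1141 - 17424} = - \frac{7037}{-16283} = \left(-7037\right) \left(- \frac{1}{16283}\right) = \frac{7037}{16283}$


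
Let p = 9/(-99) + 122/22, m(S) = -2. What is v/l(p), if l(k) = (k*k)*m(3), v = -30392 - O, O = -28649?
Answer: 70301/2400 ≈ 29.292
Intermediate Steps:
v = -1743 (v = -30392 - 1*(-28649) = -30392 + 28649 = -1743)
p = 60/11 (p = 9*(-1/99) + 122*(1/22) = -1/11 + 61/11 = 60/11 ≈ 5.4545)
l(k) = -2*k**2 (l(k) = (k*k)*(-2) = k**2*(-2) = -2*k**2)
v/l(p) = -1743/((-2*(60/11)**2)) = -1743/((-2*3600/121)) = -1743/(-7200/121) = -1743*(-121/7200) = 70301/2400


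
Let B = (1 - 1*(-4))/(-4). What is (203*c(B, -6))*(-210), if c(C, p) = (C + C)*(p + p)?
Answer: -1278900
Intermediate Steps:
B = -5/4 (B = (1 + 4)*(-1/4) = 5*(-1/4) = -5/4 ≈ -1.2500)
c(C, p) = 4*C*p (c(C, p) = (2*C)*(2*p) = 4*C*p)
(203*c(B, -6))*(-210) = (203*(4*(-5/4)*(-6)))*(-210) = (203*30)*(-210) = 6090*(-210) = -1278900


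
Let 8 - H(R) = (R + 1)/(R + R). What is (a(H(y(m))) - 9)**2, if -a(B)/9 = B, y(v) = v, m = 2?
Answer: 88209/16 ≈ 5513.1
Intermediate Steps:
H(R) = 8 - (1 + R)/(2*R) (H(R) = 8 - (R + 1)/(R + R) = 8 - (1 + R)/(2*R))
a(B) = -9*B
(a(H(y(m))) - 9)**2 = (-9*(-1 + 15*2)/(2*2) - 9)**2 = (-9*(-1 + 30)/(2*2) - 9)**2 = (-9*29/(2*2) - 9)**2 = (-9*29/4 - 9)**2 = (-261/4 - 9)**2 = (-297/4)**2 = 88209/16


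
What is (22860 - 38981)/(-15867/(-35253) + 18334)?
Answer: -63145957/71816041 ≈ -0.87927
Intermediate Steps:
(22860 - 38981)/(-15867/(-35253) + 18334) = -16121/(-15867*(-1/35253) + 18334) = -16121/(1763/3917 + 18334) = -16121/71816041/3917 = -16121*3917/71816041 = -63145957/71816041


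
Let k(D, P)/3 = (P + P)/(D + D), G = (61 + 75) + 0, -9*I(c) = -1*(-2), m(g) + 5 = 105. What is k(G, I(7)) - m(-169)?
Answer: -20401/204 ≈ -100.00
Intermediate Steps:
m(g) = 100 (m(g) = -5 + 105 = 100)
I(c) = -2/9 (I(c) = -(-1)*(-2)/9 = -⅑*2 = -2/9)
G = 136 (G = 136 + 0 = 136)
k(D, P) = 3*P/D (k(D, P) = 3*((P + P)/(D + D)) = 3*((2*P)/((2*D))) = 3*((2*P)*(1/(2*D))) = 3*(P/D) = 3*P/D)
k(G, I(7)) - m(-169) = 3*(-2/9)/136 - 1*100 = 3*(-2/9)*(1/136) - 100 = -1/204 - 100 = -20401/204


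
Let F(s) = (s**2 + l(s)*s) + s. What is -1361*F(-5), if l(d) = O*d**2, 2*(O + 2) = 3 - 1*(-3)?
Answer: 142905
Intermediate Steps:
O = 1 (O = -2 + (3 - 1*(-3))/2 = -2 + (3 + 3)/2 = -2 + (1/2)*6 = -2 + 3 = 1)
l(d) = d**2 (l(d) = 1*d**2 = d**2)
F(s) = s + s**2 + s**3 (F(s) = (s**2 + s**2*s) + s = (s**2 + s**3) + s = s + s**2 + s**3)
-1361*F(-5) = -(-6805)*(1 - 5 + (-5)**2) = -(-6805)*(1 - 5 + 25) = -(-6805)*21 = -1361*(-105) = 142905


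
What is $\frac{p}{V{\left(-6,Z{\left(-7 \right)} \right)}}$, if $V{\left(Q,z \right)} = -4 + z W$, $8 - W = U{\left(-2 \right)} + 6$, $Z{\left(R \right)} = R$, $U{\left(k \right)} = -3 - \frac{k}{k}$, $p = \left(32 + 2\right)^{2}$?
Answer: $- \frac{578}{23} \approx -25.13$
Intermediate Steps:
$p = 1156$ ($p = 34^{2} = 1156$)
$U{\left(k \right)} = -4$ ($U{\left(k \right)} = -3 - 1 = -4$)
$W = 6$ ($W = 8 - \left(-4 + 6\right) = 8 - 2 = 6$)
$V{\left(Q,z \right)} = -4 + 6 z$ ($V{\left(Q,z \right)} = -4 + z 6 = -4 + 6 z$)
$\frac{p}{V{\left(-6,Z{\left(-7 \right)} \right)}} = \frac{1156}{-4 + 6 \left(-7\right)} = \frac{1156}{-4 - 42} = \frac{1156}{-46} = 1156 \left(- \frac{1}{46}\right) = - \frac{578}{23}$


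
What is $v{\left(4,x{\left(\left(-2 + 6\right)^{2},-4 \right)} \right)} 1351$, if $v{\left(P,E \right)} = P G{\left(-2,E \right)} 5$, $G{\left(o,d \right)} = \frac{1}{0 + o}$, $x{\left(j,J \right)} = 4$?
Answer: $-13510$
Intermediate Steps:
$G{\left(o,d \right)} = \frac{1}{o}$
$v{\left(P,E \right)} = - \frac{5 P}{2}$ ($v{\left(P,E \right)} = \frac{P}{-2} \cdot 5 = P \left(- \frac{1}{2}\right) 5 = - \frac{P}{2} \cdot 5 = - \frac{5 P}{2}$)
$v{\left(4,x{\left(\left(-2 + 6\right)^{2},-4 \right)} \right)} 1351 = \left(- \frac{5}{2}\right) 4 \cdot 1351 = \left(-10\right) 1351 = -13510$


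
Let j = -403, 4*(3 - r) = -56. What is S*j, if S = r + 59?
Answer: -30628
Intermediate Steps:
r = 17 (r = 3 - ¼*(-56) = 3 + 14 = 17)
S = 76 (S = 17 + 59 = 76)
S*j = 76*(-403) = -30628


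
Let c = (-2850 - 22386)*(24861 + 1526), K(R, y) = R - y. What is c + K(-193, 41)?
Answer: -665902566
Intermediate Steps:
c = -665902332 (c = -25236*26387 = -665902332)
c + K(-193, 41) = -665902332 + (-193 - 1*41) = -665902332 + (-193 - 41) = -665902332 - 234 = -665902566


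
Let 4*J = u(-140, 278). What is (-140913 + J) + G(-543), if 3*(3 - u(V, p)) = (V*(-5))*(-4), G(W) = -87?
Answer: -1689191/12 ≈ -1.4077e+5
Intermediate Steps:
u(V, p) = 3 - 20*V/3 (u(V, p) = 3 - V*(-5)*(-4)/3 = 3 - (-5*V)*(-4)/3 = 3 - 20*V/3)
J = 2809/12 (J = (3 - 20/3*(-140))/4 = (3 + 2800/3)/4 = (¼)*(2809/3) = 2809/12 ≈ 234.08)
(-140913 + J) + G(-543) = (-140913 + 2809/12) - 87 = -1688147/12 - 87 = -1689191/12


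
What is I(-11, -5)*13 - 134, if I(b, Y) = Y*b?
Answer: 581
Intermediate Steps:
I(-11, -5)*13 - 134 = -5*(-11)*13 - 134 = 55*13 - 134 = 715 - 134 = 581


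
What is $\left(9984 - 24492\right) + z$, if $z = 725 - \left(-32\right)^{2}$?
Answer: $-14807$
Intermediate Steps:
$z = -299$ ($z = 725 - 1024 = -299$)
$\left(9984 - 24492\right) + z = \left(9984 - 24492\right) - 299 = -14508 - 299 = -14807$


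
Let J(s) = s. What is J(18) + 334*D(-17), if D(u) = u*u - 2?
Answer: 95876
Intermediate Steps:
D(u) = -2 + u² (D(u) = u² - 2 = -2 + u²)
J(18) + 334*D(-17) = 18 + 334*(-2 + (-17)²) = 18 + 334*(-2 + 289) = 18 + 334*287 = 18 + 95858 = 95876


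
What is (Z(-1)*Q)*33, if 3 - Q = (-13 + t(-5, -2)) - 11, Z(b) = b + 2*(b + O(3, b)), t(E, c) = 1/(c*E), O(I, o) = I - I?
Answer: -26631/10 ≈ -2663.1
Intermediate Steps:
O(I, o) = 0
t(E, c) = 1/(E*c)
Z(b) = 3*b (Z(b) = b + 2*(b + 0) = b + 2*b = 3*b)
Q = 269/10 (Q = 3 - ((-13 + 1/(-5*(-2))) - 11) = 3 - ((-13 - ⅕*(-½)) - 11) = 3 - ((-13 + ⅒) - 11) = 3 - (-129/10 - 11) = 3 - 1*(-239/10) = 3 + 239/10 = 269/10 ≈ 26.900)
(Z(-1)*Q)*33 = ((3*(-1))*(269/10))*33 = -3*269/10*33 = -807/10*33 = -26631/10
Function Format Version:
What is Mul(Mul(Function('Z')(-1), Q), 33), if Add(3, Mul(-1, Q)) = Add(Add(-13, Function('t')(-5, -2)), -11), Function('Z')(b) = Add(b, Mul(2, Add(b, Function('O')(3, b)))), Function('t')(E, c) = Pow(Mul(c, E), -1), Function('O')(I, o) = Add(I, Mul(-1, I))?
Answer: Rational(-26631, 10) ≈ -2663.1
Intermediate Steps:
Function('O')(I, o) = 0
Function('t')(E, c) = Mul(Pow(E, -1), Pow(c, -1)) (Function('t')(E, c) = Pow(Mul(E, c), -1) = Mul(Pow(E, -1), Pow(c, -1)))
Function('Z')(b) = Mul(3, b) (Function('Z')(b) = Add(b, Mul(2, Add(b, 0))) = Add(b, Mul(2, b)) = Mul(3, b))
Q = Rational(269, 10) (Q = Add(3, Mul(-1, Add(Add(-13, Mul(Pow(-5, -1), Pow(-2, -1))), -11))) = Add(3, Mul(-1, Add(Add(-13, Mul(Rational(-1, 5), Rational(-1, 2))), -11))) = Add(3, Mul(-1, Add(Add(-13, Rational(1, 10)), -11))) = Add(3, Mul(-1, Add(Rational(-129, 10), -11))) = Add(3, Mul(-1, Rational(-239, 10))) = Add(3, Rational(239, 10)) = Rational(269, 10) ≈ 26.900)
Mul(Mul(Function('Z')(-1), Q), 33) = Mul(Mul(Mul(3, -1), Rational(269, 10)), 33) = Mul(Mul(-3, Rational(269, 10)), 33) = Mul(Rational(-807, 10), 33) = Rational(-26631, 10)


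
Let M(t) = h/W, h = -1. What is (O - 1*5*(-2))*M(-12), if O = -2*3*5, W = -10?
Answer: -2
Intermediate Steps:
O = -30 (O = -6*5 = -30)
M(t) = ⅒ (M(t) = -1/(-10) = -1*(-⅒) = ⅒)
(O - 1*5*(-2))*M(-12) = (-30 - 1*5*(-2))*(⅒) = (-30 - 5*(-2))*(⅒) = (-30 + 10)*(⅒) = -20*⅒ = -2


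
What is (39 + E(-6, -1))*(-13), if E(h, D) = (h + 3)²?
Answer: -624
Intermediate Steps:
E(h, D) = (3 + h)²
(39 + E(-6, -1))*(-13) = (39 + (3 - 6)²)*(-13) = (39 + (-3)²)*(-13) = (39 + 9)*(-13) = 48*(-13) = -624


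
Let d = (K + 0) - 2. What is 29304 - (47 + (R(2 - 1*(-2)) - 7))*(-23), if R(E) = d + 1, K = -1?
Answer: 30178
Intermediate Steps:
d = -3 (d = (-1 + 0) - 2 = -1 - 2 = -3)
R(E) = -2 (R(E) = -3 + 1 = -2)
29304 - (47 + (R(2 - 1*(-2)) - 7))*(-23) = 29304 - (47 + (-2 - 7))*(-23) = 29304 - (47 - 9)*(-23) = 29304 - 38*(-23) = 29304 - 1*(-874) = 29304 + 874 = 30178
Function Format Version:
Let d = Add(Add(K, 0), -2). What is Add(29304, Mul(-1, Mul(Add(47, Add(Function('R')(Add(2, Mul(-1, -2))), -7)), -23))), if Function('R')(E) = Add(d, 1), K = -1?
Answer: 30178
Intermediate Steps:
d = -3 (d = Add(Add(-1, 0), -2) = Add(-1, -2) = -3)
Function('R')(E) = -2 (Function('R')(E) = Add(-3, 1) = -2)
Add(29304, Mul(-1, Mul(Add(47, Add(Function('R')(Add(2, Mul(-1, -2))), -7)), -23))) = Add(29304, Mul(-1, Mul(Add(47, Add(-2, -7)), -23))) = Add(29304, Mul(-1, Mul(Add(47, -9), -23))) = Add(29304, Mul(-1, Mul(38, -23))) = Add(29304, Mul(-1, -874)) = Add(29304, 874) = 30178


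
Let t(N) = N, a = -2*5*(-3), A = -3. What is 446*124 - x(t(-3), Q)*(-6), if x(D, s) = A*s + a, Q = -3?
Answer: 55538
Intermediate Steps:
a = 30 (a = -10*(-3) = 30)
x(D, s) = 30 - 3*s (x(D, s) = -3*s + 30 = 30 - 3*s)
446*124 - x(t(-3), Q)*(-6) = 446*124 - (30 - 3*(-3))*(-6) = 55304 - (30 + 9)*(-6) = 55304 - 1*39*(-6) = 55304 - 39*(-6) = 55304 + 234 = 55538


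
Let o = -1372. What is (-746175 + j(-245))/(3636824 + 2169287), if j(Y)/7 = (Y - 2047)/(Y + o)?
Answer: -57454711/447070547 ≈ -0.12851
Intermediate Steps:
j(Y) = 7*(-2047 + Y)/(-1372 + Y) (j(Y) = 7*((Y - 2047)/(Y - 1372)) = 7*((-2047 + Y)/(-1372 + Y)) = 7*(-2047 + Y)/(-1372 + Y))
(-746175 + j(-245))/(3636824 + 2169287) = (-746175 + 7*(-2047 - 245)/(-1372 - 245))/(3636824 + 2169287) = (-746175 + 7*(-2292)/(-1617))/5806111 = (-746175 + 7*(-1/1617)*(-2292))*(1/5806111) = (-746175 + 764/77)*(1/5806111) = -57454711/77*1/5806111 = -57454711/447070547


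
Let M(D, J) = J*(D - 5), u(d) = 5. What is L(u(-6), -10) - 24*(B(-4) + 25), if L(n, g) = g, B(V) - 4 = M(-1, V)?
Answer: -1282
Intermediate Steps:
M(D, J) = J*(-5 + D)
B(V) = 4 - 6*V (B(V) = 4 + V*(-5 - 1) = 4 + V*(-6) = 4 - 6*V)
L(u(-6), -10) - 24*(B(-4) + 25) = -10 - 24*((4 - 6*(-4)) + 25) = -10 - 24*((4 + 24) + 25) = -10 - 24*(28 + 25) = -10 - 24*53 = -10 - 1272 = -1282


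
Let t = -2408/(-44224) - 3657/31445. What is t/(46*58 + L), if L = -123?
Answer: -10750951/442392158200 ≈ -2.4302e-5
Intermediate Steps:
t = -10750951/173827960 (t = -2408*(-1/44224) - 3657*1/31445 = 301/5528 - 3657/31445 = -10750951/173827960 ≈ -0.061848)
t/(46*58 + L) = -10750951/(173827960*(46*58 - 123)) = -10750951/(173827960*(2668 - 123)) = -10750951/173827960/2545 = -10750951/173827960*1/2545 = -10750951/442392158200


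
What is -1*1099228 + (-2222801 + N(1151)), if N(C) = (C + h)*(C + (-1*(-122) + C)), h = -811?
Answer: -2497869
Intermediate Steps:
N(C) = (-811 + C)*(122 + 2*C) (N(C) = (C - 811)*(C + (-1*(-122) + C)) = (-811 + C)*(C + (122 + C)) = (-811 + C)*(122 + 2*C))
-1*1099228 + (-2222801 + N(1151)) = -1*1099228 + (-2222801 + (-98942 - 1500*1151 + 2*1151²)) = -1099228 + (-2222801 + (-98942 - 1726500 + 2*1324801)) = -1099228 + (-2222801 + (-98942 - 1726500 + 2649602)) = -1099228 + (-2222801 + 824160) = -1099228 - 1398641 = -2497869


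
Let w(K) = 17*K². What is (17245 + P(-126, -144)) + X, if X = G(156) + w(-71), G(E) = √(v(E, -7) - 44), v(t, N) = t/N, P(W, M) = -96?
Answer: 102846 + 4*I*√203/7 ≈ 1.0285e+5 + 8.1416*I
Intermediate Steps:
G(E) = √(-44 - E/7) (G(E) = √(E/(-7) - 44) = √(E*(-⅐) - 44) = √(-E/7 - 44) = √(-44 - E/7))
X = 85697 + 4*I*√203/7 (X = √(-2156 - 7*156)/7 + 17*(-71)² = √(-2156 - 1092)/7 + 17*5041 = √(-3248)/7 + 85697 = (4*I*√203)/7 + 85697 = 4*I*√203/7 + 85697 = 85697 + 4*I*√203/7 ≈ 85697.0 + 8.1416*I)
(17245 + P(-126, -144)) + X = (17245 - 96) + (85697 + 4*I*√203/7) = 17149 + (85697 + 4*I*√203/7) = 102846 + 4*I*√203/7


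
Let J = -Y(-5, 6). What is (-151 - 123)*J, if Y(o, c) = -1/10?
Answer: -137/5 ≈ -27.400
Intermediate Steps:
Y(o, c) = -⅒ (Y(o, c) = -1*⅒ = -⅒)
J = ⅒ (J = -1*(-⅒) = ⅒ ≈ 0.10000)
(-151 - 123)*J = (-151 - 123)*(⅒) = -274*⅒ = -137/5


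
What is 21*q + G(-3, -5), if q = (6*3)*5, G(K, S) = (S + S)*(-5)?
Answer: 1940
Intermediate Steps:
G(K, S) = -10*S (G(K, S) = (2*S)*(-5) = -10*S)
q = 90 (q = 18*5 = 90)
21*q + G(-3, -5) = 21*90 - 10*(-5) = 1890 + 50 = 1940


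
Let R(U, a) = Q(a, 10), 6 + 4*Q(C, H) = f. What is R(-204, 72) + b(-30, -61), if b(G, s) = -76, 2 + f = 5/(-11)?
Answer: -3437/44 ≈ -78.114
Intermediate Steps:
f = -27/11 (f = -2 + 5/(-11) = -2 + 5*(-1/11) = -2 - 5/11 = -27/11 ≈ -2.4545)
Q(C, H) = -93/44 (Q(C, H) = -3/2 + (1/4)*(-27/11) = -3/2 - 27/44 = -93/44)
R(U, a) = -93/44
R(-204, 72) + b(-30, -61) = -93/44 - 76 = -3437/44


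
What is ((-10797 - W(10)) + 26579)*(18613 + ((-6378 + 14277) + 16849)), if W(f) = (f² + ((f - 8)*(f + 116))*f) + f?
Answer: 570283872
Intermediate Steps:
W(f) = f + f² + f*(-8 + f)*(116 + f) (W(f) = (f² + ((-8 + f)*(116 + f))*f) + f = (f² + f*(-8 + f)*(116 + f)) + f = f + f² + f*(-8 + f)*(116 + f))
((-10797 - W(10)) + 26579)*(18613 + ((-6378 + 14277) + 16849)) = ((-10797 - 10*(-927 + 10² + 109*10)) + 26579)*(18613 + ((-6378 + 14277) + 16849)) = ((-10797 - 10*(-927 + 100 + 1090)) + 26579)*(18613 + (7899 + 16849)) = ((-10797 - 10*263) + 26579)*(18613 + 24748) = ((-10797 - 1*2630) + 26579)*43361 = ((-10797 - 2630) + 26579)*43361 = (-13427 + 26579)*43361 = 13152*43361 = 570283872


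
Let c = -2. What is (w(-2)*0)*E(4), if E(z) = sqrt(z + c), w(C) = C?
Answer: 0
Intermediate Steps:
E(z) = sqrt(-2 + z) (E(z) = sqrt(z - 2) = sqrt(-2 + z))
(w(-2)*0)*E(4) = (-2*0)*sqrt(-2 + 4) = 0*sqrt(2) = 0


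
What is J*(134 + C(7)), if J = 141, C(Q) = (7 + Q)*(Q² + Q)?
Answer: 129438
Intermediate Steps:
C(Q) = (7 + Q)*(Q + Q²)
J*(134 + C(7)) = 141*(134 + 7*(7 + 7² + 8*7)) = 141*(134 + 7*(7 + 49 + 56)) = 141*(134 + 7*112) = 141*(134 + 784) = 141*918 = 129438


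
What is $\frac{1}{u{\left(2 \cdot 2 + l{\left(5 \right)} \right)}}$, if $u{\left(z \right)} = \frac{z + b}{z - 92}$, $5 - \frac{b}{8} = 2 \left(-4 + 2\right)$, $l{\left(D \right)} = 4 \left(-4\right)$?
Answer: $- \frac{26}{15} \approx -1.7333$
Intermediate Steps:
$l{\left(D \right)} = -16$
$b = 72$ ($b = 40 - 8 \cdot 2 \left(-4 + 2\right) = 40 - 8 \cdot 2 \left(-2\right) = 40 - -32 = 40 + 32 = 72$)
$u{\left(z \right)} = \frac{72 + z}{-92 + z}$ ($u{\left(z \right)} = \frac{z + 72}{z - 92} = \frac{72 + z}{-92 + z}$)
$\frac{1}{u{\left(2 \cdot 2 + l{\left(5 \right)} \right)}} = \frac{1}{\frac{1}{-92 + \left(2 \cdot 2 - 16\right)} \left(72 + \left(2 \cdot 2 - 16\right)\right)} = \frac{1}{\frac{1}{-92 + \left(4 - 16\right)} \left(72 + \left(4 - 16\right)\right)} = \frac{1}{\frac{1}{-92 - 12} \left(72 - 12\right)} = \frac{1}{\frac{1}{-104} \cdot 60} = \frac{1}{\left(- \frac{1}{104}\right) 60} = \frac{1}{- \frac{15}{26}} = - \frac{26}{15}$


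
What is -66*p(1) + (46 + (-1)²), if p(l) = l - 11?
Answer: 707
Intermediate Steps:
p(l) = -11 + l
-66*p(1) + (46 + (-1)²) = -66*(-11 + 1) + (46 + (-1)²) = -66*(-10) + (46 + 1) = 660 + 47 = 707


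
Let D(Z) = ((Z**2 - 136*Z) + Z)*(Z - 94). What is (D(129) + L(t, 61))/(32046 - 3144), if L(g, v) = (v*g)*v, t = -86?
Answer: -173548/14451 ≈ -12.009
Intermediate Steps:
L(g, v) = g*v**2 (L(g, v) = (g*v)*v = g*v**2)
D(Z) = (-94 + Z)*(Z**2 - 135*Z) (D(Z) = (Z**2 - 135*Z)*(-94 + Z) = (-94 + Z)*(Z**2 - 135*Z))
(D(129) + L(t, 61))/(32046 - 3144) = (129*(12690 + 129**2 - 229*129) - 86*61**2)/(32046 - 3144) = (129*(12690 + 16641 - 29541) - 86*3721)/28902 = (129*(-210) - 320006)*(1/28902) = (-27090 - 320006)*(1/28902) = -347096*1/28902 = -173548/14451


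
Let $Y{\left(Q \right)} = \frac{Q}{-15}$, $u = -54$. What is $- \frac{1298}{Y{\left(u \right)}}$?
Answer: $- \frac{3245}{9} \approx -360.56$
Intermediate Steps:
$Y{\left(Q \right)} = - \frac{Q}{15}$ ($Y{\left(Q \right)} = Q \left(- \frac{1}{15}\right) = - \frac{Q}{15}$)
$- \frac{1298}{Y{\left(u \right)}} = - \frac{1298}{\left(- \frac{1}{15}\right) \left(-54\right)} = - \frac{1298}{\frac{18}{5}} = \left(-1298\right) \frac{5}{18} = - \frac{3245}{9}$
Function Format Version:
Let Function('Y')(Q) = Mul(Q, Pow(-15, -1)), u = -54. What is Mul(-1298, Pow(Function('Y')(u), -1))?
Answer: Rational(-3245, 9) ≈ -360.56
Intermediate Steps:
Function('Y')(Q) = Mul(Rational(-1, 15), Q) (Function('Y')(Q) = Mul(Q, Rational(-1, 15)) = Mul(Rational(-1, 15), Q))
Mul(-1298, Pow(Function('Y')(u), -1)) = Mul(-1298, Pow(Mul(Rational(-1, 15), -54), -1)) = Mul(-1298, Pow(Rational(18, 5), -1)) = Mul(-1298, Rational(5, 18)) = Rational(-3245, 9)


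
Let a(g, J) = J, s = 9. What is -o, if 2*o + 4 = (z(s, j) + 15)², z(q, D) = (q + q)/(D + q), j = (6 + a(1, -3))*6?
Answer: -2173/18 ≈ -120.72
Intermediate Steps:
j = 18 (j = (6 - 3)*6 = 3*6 = 18)
z(q, D) = 2*q/(D + q) (z(q, D) = (2*q)/(D + q) = 2*q/(D + q))
o = 2173/18 (o = -2 + (2*9/(18 + 9) + 15)²/2 = -2 + (2*9/27 + 15)²/2 = -2 + (2*9*(1/27) + 15)²/2 = -2 + (⅔ + 15)²/2 = -2 + (47/3)²/2 = -2 + (½)*(2209/9) = -2 + 2209/18 = 2173/18 ≈ 120.72)
-o = -1*2173/18 = -2173/18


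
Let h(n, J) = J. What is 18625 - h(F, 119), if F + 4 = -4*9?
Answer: 18506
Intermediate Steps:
F = -40 (F = -4 - 4*9 = -4 - 36 = -40)
18625 - h(F, 119) = 18625 - 1*119 = 18625 - 119 = 18506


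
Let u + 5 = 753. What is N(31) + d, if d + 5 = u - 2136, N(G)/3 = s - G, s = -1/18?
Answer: -8917/6 ≈ -1486.2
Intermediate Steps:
u = 748 (u = -5 + 753 = 748)
s = -1/18 (s = -1*1/18 = -1/18 ≈ -0.055556)
N(G) = -⅙ - 3*G (N(G) = 3*(-1/18 - G) = -⅙ - 3*G)
d = -1393 (d = -5 + (748 - 2136) = -5 - 1388 = -1393)
N(31) + d = (-⅙ - 3*31) - 1393 = (-⅙ - 93) - 1393 = -559/6 - 1393 = -8917/6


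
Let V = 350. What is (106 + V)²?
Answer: 207936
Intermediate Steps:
(106 + V)² = (106 + 350)² = 456² = 207936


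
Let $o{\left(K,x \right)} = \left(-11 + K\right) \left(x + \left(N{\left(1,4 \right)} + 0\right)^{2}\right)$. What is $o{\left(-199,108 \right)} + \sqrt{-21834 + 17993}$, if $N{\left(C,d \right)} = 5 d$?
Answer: $-106680 + i \sqrt{3841} \approx -1.0668 \cdot 10^{5} + 61.976 i$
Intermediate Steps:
$o{\left(K,x \right)} = \left(-11 + K\right) \left(400 + x\right)$ ($o{\left(K,x \right)} = \left(-11 + K\right) \left(x + \left(5 \cdot 4 + 0\right)^{2}\right) = \left(-11 + K\right) \left(x + \left(20 + 0\right)^{2}\right) = \left(-11 + K\right) \left(x + 20^{2}\right) = \left(-11 + K\right) \left(x + 400\right) = \left(-11 + K\right) \left(400 + x\right)$)
$o{\left(-199,108 \right)} + \sqrt{-21834 + 17993} = \left(-4400 - 1188 + 400 \left(-199\right) - 21492\right) + \sqrt{-21834 + 17993} = \left(-4400 - 1188 - 79600 - 21492\right) + \sqrt{-3841} = -106680 + i \sqrt{3841}$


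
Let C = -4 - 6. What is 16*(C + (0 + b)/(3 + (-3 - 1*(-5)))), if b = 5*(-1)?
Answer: -176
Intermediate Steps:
b = -5
C = -10
16*(C + (0 + b)/(3 + (-3 - 1*(-5)))) = 16*(-10 + (0 - 5)/(3 + (-3 - 1*(-5)))) = 16*(-10 - 5/(3 + (-3 + 5))) = 16*(-10 - 5/(3 + 2)) = 16*(-10 - 5/5) = 16*(-10 - 5*⅕) = 16*(-10 - 1) = 16*(-11) = -176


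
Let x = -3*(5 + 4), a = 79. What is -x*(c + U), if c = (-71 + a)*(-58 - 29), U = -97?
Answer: -21411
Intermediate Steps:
x = -27 (x = -3*9 = -27)
c = -696 (c = (-71 + 79)*(-58 - 29) = 8*(-87) = -696)
-x*(c + U) = -(-27)*(-696 - 97) = -(-27)*(-793) = -1*21411 = -21411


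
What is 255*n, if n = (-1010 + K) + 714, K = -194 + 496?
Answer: 1530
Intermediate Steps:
K = 302
n = 6 (n = (-1010 + 302) + 714 = -708 + 714 = 6)
255*n = 255*6 = 1530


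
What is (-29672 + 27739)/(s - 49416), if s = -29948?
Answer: 1933/79364 ≈ 0.024356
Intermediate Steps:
(-29672 + 27739)/(s - 49416) = (-29672 + 27739)/(-29948 - 49416) = -1933/(-79364) = -1933*(-1/79364) = 1933/79364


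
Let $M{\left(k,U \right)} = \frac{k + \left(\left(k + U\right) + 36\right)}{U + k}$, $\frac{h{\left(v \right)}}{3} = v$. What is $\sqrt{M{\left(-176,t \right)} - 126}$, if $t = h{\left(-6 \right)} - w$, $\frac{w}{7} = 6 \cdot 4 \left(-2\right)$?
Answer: $\frac{i \sqrt{635095}}{71} \approx 11.224 i$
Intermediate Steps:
$w = -336$ ($w = 7 \cdot 6 \cdot 4 \left(-2\right) = 7 \cdot 24 \left(-2\right) = 7 \left(-48\right) = -336$)
$h{\left(v \right)} = 3 v$
$t = 318$ ($t = 3 \left(-6\right) - -336 = -18 + 336 = 318$)
$M{\left(k,U \right)} = \frac{36 + U + 2 k}{U + k}$ ($M{\left(k,U \right)} = \frac{k + \left(\left(U + k\right) + 36\right)}{U + k} = \frac{k + \left(36 + U + k\right)}{U + k} = \frac{36 + U + 2 k}{U + k}$)
$\sqrt{M{\left(-176,t \right)} - 126} = \sqrt{\frac{36 + 318 + 2 \left(-176\right)}{318 - 176} - 126} = \sqrt{\frac{36 + 318 - 352}{142} - 126} = \sqrt{\frac{1}{142} \cdot 2 - 126} = \sqrt{\frac{1}{71} - 126} = \sqrt{- \frac{8945}{71}} = \frac{i \sqrt{635095}}{71}$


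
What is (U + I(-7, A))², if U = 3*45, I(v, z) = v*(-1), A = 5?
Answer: 20164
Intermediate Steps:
I(v, z) = -v
U = 135
(U + I(-7, A))² = (135 - 1*(-7))² = (135 + 7)² = 142² = 20164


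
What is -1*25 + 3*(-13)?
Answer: -64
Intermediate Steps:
-1*25 + 3*(-13) = -25 - 39 = -64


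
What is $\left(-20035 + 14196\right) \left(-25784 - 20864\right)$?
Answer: $272377672$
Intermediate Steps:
$\left(-20035 + 14196\right) \left(-25784 - 20864\right) = \left(-5839\right) \left(-46648\right) = 272377672$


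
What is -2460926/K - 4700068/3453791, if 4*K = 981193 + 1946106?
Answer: -47756600638196/10110278940509 ≈ -4.7236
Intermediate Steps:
K = 2927299/4 (K = (981193 + 1946106)/4 = (¼)*2927299 = 2927299/4 ≈ 7.3183e+5)
-2460926/K - 4700068/3453791 = -2460926/2927299/4 - 4700068/3453791 = -2460926*4/2927299 - 4700068*1/3453791 = -9843704/2927299 - 4700068/3453791 = -47756600638196/10110278940509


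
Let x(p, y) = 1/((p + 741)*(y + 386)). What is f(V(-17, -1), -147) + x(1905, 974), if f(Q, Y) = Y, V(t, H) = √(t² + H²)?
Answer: -528988319/3598560 ≈ -147.00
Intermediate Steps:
V(t, H) = √(H² + t²)
x(p, y) = 1/((386 + y)*(741 + p)) (x(p, y) = 1/((741 + p)*(386 + y)) = 1/((386 + y)*(741 + p)))
f(V(-17, -1), -147) + x(1905, 974) = -147 + 1/(286026 + 386*1905 + 741*974 + 1905*974) = -147 + 1/(286026 + 735330 + 721734 + 1855470) = -147 + 1/3598560 = -528988319/3598560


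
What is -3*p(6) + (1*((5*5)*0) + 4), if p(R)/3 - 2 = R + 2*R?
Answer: -176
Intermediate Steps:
p(R) = 6 + 9*R (p(R) = 6 + 3*(R + 2*R) = 6 + 3*(3*R) = 6 + 9*R)
-3*p(6) + (1*((5*5)*0) + 4) = -3*(6 + 9*6) + (1*((5*5)*0) + 4) = -3*(6 + 54) + (1*(25*0) + 4) = -3*60 + (1*0 + 4) = -180 + (0 + 4) = -180 + 4 = -176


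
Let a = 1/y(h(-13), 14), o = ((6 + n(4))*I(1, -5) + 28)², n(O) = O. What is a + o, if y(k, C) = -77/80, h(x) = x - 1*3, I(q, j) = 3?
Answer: 258948/77 ≈ 3363.0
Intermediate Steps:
h(x) = -3 + x (h(x) = x - 3 = -3 + x)
o = 3364 (o = ((6 + 4)*3 + 28)² = (10*3 + 28)² = (30 + 28)² = 58² = 3364)
y(k, C) = -77/80 (y(k, C) = -77*1/80 = -77/80)
a = -80/77 (a = 1/(-77/80) = -80/77 ≈ -1.0390)
a + o = -80/77 + 3364 = 258948/77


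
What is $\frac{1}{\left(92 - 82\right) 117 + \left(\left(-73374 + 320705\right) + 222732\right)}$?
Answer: $\frac{1}{471233} \approx 2.1221 \cdot 10^{-6}$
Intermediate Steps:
$\frac{1}{\left(92 - 82\right) 117 + \left(\left(-73374 + 320705\right) + 222732\right)} = \frac{1}{10 \cdot 117 + \left(247331 + 222732\right)} = \frac{1}{1170 + 470063} = \frac{1}{471233}$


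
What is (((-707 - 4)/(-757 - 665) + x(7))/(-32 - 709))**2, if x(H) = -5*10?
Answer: 1089/244036 ≈ 0.0044625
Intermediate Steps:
x(H) = -50
(((-707 - 4)/(-757 - 665) + x(7))/(-32 - 709))**2 = (((-707 - 4)/(-757 - 665) - 50)/(-32 - 709))**2 = ((-711/(-1422) - 50)/(-741))**2 = ((-711*(-1/1422) - 50)*(-1/741))**2 = ((1/2 - 50)*(-1/741))**2 = (-99/2*(-1/741))**2 = (33/494)**2 = 1089/244036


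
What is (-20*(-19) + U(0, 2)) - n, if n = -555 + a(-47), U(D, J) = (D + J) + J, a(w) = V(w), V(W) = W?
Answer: 986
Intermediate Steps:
a(w) = w
U(D, J) = D + 2*J
n = -602 (n = -555 - 47 = -602)
(-20*(-19) + U(0, 2)) - n = (-20*(-19) + (0 + 2*2)) - 1*(-602) = (380 + (0 + 4)) + 602 = (380 + 4) + 602 = 384 + 602 = 986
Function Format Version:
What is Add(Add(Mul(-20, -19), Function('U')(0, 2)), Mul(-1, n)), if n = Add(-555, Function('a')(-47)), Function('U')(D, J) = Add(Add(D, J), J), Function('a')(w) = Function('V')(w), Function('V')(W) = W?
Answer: 986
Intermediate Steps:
Function('a')(w) = w
Function('U')(D, J) = Add(D, Mul(2, J))
n = -602 (n = Add(-555, -47) = -602)
Add(Add(Mul(-20, -19), Function('U')(0, 2)), Mul(-1, n)) = Add(Add(Mul(-20, -19), Add(0, Mul(2, 2))), Mul(-1, -602)) = Add(Add(380, Add(0, 4)), 602) = Add(Add(380, 4), 602) = Add(384, 602) = 986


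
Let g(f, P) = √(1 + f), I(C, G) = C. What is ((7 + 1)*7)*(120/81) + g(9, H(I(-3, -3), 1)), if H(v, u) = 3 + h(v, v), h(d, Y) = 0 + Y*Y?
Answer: 2240/27 + √10 ≈ 86.125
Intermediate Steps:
h(d, Y) = Y² (h(d, Y) = 0 + Y² = Y²)
H(v, u) = 3 + v²
((7 + 1)*7)*(120/81) + g(9, H(I(-3, -3), 1)) = ((7 + 1)*7)*(120/81) + √(1 + 9) = (8*7)*(120*(1/81)) + √10 = 56*(40/27) + √10 = 2240/27 + √10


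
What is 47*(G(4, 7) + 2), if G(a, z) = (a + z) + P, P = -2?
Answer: 517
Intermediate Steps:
G(a, z) = -2 + a + z (G(a, z) = (a + z) - 2 = -2 + a + z)
47*(G(4, 7) + 2) = 47*((-2 + 4 + 7) + 2) = 47*(9 + 2) = 47*11 = 517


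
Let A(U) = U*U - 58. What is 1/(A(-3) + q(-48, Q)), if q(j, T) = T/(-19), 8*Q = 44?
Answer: -38/1873 ≈ -0.020288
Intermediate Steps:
Q = 11/2 (Q = (⅛)*44 = 11/2 ≈ 5.5000)
A(U) = -58 + U² (A(U) = U² - 58 = -58 + U²)
q(j, T) = -T/19 (q(j, T) = T*(-1/19) = -T/19)
1/(A(-3) + q(-48, Q)) = 1/((-58 + (-3)²) - 1/19*11/2) = 1/((-58 + 9) - 11/38) = 1/(-49 - 11/38) = 1/(-1873/38) = -38/1873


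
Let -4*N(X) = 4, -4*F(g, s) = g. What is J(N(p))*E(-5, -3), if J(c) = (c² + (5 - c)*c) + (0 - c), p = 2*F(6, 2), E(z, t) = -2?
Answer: 8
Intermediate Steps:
F(g, s) = -g/4
p = -3 (p = 2*(-¼*6) = 2*(-3/2) = -3)
N(X) = -1 (N(X) = -¼*4 = -1)
J(c) = c² - c + c*(5 - c) (J(c) = (c² + c*(5 - c)) - c = c² - c + c*(5 - c))
J(N(p))*E(-5, -3) = (4*(-1))*(-2) = -4*(-2) = 8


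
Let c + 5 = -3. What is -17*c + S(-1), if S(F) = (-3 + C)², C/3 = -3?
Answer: 280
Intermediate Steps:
C = -9 (C = 3*(-3) = -9)
c = -8 (c = -5 - 3 = -8)
S(F) = 144 (S(F) = (-3 - 9)² = (-12)² = 144)
-17*c + S(-1) = -17*(-8) + 144 = 136 + 144 = 280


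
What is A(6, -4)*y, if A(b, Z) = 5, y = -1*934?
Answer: -4670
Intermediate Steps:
y = -934
A(6, -4)*y = 5*(-934) = -4670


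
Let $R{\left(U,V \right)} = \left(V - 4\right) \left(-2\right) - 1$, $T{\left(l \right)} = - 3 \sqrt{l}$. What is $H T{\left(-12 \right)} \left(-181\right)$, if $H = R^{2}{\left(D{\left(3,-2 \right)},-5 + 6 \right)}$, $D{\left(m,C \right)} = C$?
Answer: $27150 i \sqrt{3} \approx 47025.0 i$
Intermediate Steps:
$R{\left(U,V \right)} = 7 - 2 V$ ($R{\left(U,V \right)} = \left(V - 4\right) \left(-2\right) - 1 = \left(-4 + V\right) \left(-2\right) - 1 = \left(8 - 2 V\right) - 1 = 7 - 2 V$)
$H = 25$ ($H = \left(7 - 2 \left(-5 + 6\right)\right)^{2} = \left(7 - 2\right)^{2} = 5^{2} = 25$)
$H T{\left(-12 \right)} \left(-181\right) = 25 \left(- 3 \sqrt{-12}\right) \left(-181\right) = 25 \left(- 3 \cdot 2 i \sqrt{3}\right) \left(-181\right) = 25 \left(- 6 i \sqrt{3}\right) \left(-181\right) = - 150 i \sqrt{3} \left(-181\right) = 27150 i \sqrt{3}$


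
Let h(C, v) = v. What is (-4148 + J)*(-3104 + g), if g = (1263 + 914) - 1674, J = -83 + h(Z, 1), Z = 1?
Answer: 11002230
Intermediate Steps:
J = -82 (J = -83 + 1 = -82)
g = 503 (g = 2177 - 1674 = 503)
(-4148 + J)*(-3104 + g) = (-4148 - 82)*(-3104 + 503) = -4230*(-2601) = 11002230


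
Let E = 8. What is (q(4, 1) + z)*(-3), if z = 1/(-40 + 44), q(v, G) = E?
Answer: -99/4 ≈ -24.750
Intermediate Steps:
q(v, G) = 8
z = ¼ (z = 1/4 = ¼ ≈ 0.25000)
(q(4, 1) + z)*(-3) = (8 + ¼)*(-3) = (33/4)*(-3) = -99/4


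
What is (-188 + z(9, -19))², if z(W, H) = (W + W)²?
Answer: 18496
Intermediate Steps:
z(W, H) = 4*W² (z(W, H) = (2*W)² = 4*W²)
(-188 + z(9, -19))² = (-188 + 4*9²)² = (-188 + 4*81)² = (-188 + 324)² = 136² = 18496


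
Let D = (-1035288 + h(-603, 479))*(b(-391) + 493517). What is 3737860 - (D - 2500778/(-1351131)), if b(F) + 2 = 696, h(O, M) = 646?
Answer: 690880833788108404/1351131 ≈ 5.1133e+11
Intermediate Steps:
b(F) = 694 (b(F) = -2 + 696 = 694)
D = -511331457462 (D = (-1035288 + 646)*(694 + 493517) = -1034642*494211 = -511331457462)
3737860 - (D - 2500778/(-1351131)) = 3737860 - (-511331457462 - 2500778/(-1351131)) = 3737860 - (-511331457462 - 2500778*(-1/1351131)) = 3737860 - (-511331457462 + 2500778/1351131) = 3737860 - 1*(-690875783449588744/1351131) = 3737860 + 690875783449588744/1351131 = 690880833788108404/1351131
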